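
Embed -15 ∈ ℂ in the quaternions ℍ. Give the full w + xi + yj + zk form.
-15 + 0i + 0j + 0k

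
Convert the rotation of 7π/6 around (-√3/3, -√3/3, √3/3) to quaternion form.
-0.2588 - 0.5577i - 0.5577j + 0.5577k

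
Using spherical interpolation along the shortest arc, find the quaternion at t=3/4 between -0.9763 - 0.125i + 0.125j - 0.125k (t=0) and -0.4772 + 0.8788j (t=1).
-0.667 - 0.0362i + 0.7433j - 0.0362k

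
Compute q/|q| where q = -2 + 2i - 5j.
-0.3482 + 0.3482i - 0.8704j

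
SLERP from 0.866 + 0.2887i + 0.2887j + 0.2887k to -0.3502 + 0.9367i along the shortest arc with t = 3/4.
0.6453 - 0.7484i + 0.1083j + 0.1083k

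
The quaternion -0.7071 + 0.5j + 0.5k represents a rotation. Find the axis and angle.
axis = (0, √2/2, √2/2), θ = 3π/2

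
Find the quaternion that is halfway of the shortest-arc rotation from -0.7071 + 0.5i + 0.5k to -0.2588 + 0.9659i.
-0.5292 + 0.8031i + 0.2739k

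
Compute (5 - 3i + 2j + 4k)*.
5 + 3i - 2j - 4k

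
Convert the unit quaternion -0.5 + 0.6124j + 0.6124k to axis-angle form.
axis = (0, √2/2, √2/2), θ = 4π/3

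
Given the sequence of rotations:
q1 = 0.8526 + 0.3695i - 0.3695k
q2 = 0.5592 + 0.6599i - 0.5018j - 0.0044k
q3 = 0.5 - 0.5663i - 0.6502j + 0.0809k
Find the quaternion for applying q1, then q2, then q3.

q2 · q1 = 0.2313 + 0.9547i - 0.1856j - 0.025k
q3 · q2 · q1 = 0.5376 + 0.3776i - 0.1801j + 0.7321k
0.5376 + 0.3776i - 0.1801j + 0.7321k


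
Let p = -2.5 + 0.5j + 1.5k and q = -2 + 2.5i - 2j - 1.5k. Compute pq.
8.25 - 4i + 7.75j - 0.5k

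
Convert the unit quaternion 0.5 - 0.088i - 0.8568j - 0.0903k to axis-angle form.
axis = (-0.1016, -0.9893, -0.1043), θ = 2π/3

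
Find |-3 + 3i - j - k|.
√20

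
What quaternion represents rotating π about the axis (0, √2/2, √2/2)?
0.7071j + 0.7071k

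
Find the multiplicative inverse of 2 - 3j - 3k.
0.0909 + 0.1364j + 0.1364k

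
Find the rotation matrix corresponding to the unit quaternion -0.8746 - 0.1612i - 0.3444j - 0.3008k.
[[0.5818, -0.4151, 0.6994], [0.6372, 0.7671, -0.0748], [-0.5054, 0.4892, 0.7108]]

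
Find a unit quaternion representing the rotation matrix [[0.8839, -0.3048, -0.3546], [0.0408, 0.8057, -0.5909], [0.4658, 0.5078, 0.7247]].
0.9239 + 0.2973i - 0.222j + 0.0935k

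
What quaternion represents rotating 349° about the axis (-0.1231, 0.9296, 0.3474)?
-0.9954 - 0.0118i + 0.0891j + 0.0333k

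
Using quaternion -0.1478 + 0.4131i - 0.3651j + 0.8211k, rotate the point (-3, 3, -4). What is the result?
(-1.477, 1.474, -5.445)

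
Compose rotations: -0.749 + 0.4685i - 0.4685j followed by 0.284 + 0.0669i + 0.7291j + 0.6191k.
0.0975 + 0.373i - 0.3891j - 0.8366k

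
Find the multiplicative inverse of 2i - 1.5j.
-0.32i + 0.24j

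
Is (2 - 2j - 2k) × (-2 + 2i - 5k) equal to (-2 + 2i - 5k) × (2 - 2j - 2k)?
No: pq = -14 + 14i - 2k ≠ -14 - 6i + 8j - 10k = qp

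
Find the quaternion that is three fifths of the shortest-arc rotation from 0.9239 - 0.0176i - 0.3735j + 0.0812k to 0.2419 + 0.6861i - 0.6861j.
0.6049 + 0.4617i - 0.6476j + 0.0386k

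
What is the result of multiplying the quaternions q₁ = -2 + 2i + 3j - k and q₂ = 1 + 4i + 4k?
-6 + 6i - 9j - 21k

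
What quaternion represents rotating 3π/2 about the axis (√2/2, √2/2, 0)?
-0.7071 + 0.5i + 0.5j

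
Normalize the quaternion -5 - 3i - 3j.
-0.7625 - 0.4575i - 0.4575j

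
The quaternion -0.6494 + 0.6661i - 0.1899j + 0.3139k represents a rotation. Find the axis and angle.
axis = (0.8759, -0.2497, 0.4128), θ = 261°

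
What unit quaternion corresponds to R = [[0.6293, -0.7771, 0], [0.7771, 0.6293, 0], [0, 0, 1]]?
0.9026 + 0.4305k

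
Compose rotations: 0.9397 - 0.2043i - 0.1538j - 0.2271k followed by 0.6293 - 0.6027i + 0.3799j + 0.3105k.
0.5972 - 0.7334i + 0.0599j + 0.3192k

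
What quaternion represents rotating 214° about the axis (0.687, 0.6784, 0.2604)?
-0.2924 + 0.657i + 0.6488j + 0.249k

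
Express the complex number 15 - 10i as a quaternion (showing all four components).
15 - 10i + 0j + 0k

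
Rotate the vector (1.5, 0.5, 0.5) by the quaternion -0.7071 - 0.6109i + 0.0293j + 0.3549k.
(1.115, -1.227, -0.02)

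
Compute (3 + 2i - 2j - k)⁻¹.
0.1667 - 0.1111i + 0.1111j + 0.0556k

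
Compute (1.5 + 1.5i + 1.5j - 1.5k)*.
1.5 - 1.5i - 1.5j + 1.5k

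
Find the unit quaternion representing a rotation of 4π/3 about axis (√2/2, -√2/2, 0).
-0.5 + 0.6124i - 0.6124j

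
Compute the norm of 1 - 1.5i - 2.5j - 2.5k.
3.969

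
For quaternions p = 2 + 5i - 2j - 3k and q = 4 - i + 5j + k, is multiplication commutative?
No: pq = 26 + 31i + 13k ≠ 26 + 5i + 4j - 33k = qp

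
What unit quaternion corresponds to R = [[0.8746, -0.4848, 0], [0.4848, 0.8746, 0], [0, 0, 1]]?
0.9681 + 0.2504k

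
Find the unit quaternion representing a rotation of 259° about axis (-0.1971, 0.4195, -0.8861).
-0.6361 - 0.1521i + 0.3237j - 0.6837k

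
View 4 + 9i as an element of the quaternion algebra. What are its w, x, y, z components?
4 + 9i + 0j + 0k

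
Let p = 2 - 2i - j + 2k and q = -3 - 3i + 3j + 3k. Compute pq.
-15 - 9i + 9j - 9k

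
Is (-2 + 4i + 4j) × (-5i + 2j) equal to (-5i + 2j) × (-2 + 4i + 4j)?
No: pq = 12 + 10i - 4j + 28k ≠ 12 + 10i - 4j - 28k = qp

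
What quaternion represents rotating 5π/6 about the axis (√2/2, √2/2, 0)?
0.2588 + 0.683i + 0.683j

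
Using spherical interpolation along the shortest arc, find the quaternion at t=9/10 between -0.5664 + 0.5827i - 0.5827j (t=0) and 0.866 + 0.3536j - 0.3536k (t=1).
-0.8591 + 0.0649i - 0.3899j + 0.325k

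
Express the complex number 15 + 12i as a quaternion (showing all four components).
15 + 12i + 0j + 0k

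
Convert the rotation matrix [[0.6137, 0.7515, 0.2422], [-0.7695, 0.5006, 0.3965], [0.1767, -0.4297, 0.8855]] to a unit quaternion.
0.866 - 0.2385i + 0.0189j - 0.4391k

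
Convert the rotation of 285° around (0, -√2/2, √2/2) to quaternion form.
-0.7934 - 0.4305j + 0.4305k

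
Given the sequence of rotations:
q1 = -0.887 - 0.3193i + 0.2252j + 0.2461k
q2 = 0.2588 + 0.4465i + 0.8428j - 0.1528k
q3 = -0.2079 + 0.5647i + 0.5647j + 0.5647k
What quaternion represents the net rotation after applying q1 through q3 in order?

q2 · q1 = -0.2392 - 0.2369i - 0.7504j + 0.5689k
q3 · q2 · q1 = 0.286 + 0.6592i - 0.4341j - 0.5433k
0.286 + 0.6592i - 0.4341j - 0.5433k


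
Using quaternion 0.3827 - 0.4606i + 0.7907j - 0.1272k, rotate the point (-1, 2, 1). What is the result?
(-0.257, 2.064, -1.294)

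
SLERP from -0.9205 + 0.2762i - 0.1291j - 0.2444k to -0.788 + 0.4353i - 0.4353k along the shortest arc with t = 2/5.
-0.8776 + 0.344i - 0.0783j - 0.3247k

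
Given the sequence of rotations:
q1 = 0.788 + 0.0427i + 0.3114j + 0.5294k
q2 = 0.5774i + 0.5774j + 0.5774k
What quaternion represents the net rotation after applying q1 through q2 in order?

q2 · q1 = -0.5101 + 0.5809i + 0.174j + 0.6101k
-0.5101 + 0.5809i + 0.174j + 0.6101k


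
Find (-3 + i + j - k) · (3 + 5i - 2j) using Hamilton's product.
-12 - 14i + 4j - 10k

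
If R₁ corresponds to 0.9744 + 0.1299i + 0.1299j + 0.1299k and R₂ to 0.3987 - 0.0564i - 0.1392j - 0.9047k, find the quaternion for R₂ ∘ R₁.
0.5314 + 0.0963i - 0.194j - 0.819k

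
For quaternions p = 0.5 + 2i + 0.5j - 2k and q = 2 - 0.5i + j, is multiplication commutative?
No: pq = 1.5 + 5.75i + 2.5j - 1.75k ≠ 1.5 + 1.75i + 0.5j - 6.25k = qp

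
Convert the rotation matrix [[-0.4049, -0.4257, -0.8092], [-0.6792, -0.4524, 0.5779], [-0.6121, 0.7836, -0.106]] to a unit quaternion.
-0.0958 - 0.537i + 0.5144j + 0.6617k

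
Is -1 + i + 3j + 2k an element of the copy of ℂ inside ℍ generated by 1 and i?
No. The quaternion -1 + i + 3j + 2k has j-coefficient y = 3 and k-coefficient z = 2, not both zero, so it does not lie in the complex subalgebra spanned by 1 and i.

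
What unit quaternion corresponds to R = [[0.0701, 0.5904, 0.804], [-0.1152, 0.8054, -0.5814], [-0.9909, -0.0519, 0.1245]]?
0.7071 + 0.1872i + 0.6346j - 0.2495k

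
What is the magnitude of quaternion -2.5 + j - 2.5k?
3.674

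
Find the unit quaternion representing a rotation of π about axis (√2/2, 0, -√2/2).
0.7071i - 0.7071k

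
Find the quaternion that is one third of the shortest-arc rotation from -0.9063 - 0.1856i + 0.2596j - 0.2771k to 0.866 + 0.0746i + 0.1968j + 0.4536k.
-0.9191 - 0.1526i + 0.1091j - 0.3464k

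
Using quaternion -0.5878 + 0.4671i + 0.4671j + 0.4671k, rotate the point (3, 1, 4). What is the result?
(0.916, 3.731, 3.353)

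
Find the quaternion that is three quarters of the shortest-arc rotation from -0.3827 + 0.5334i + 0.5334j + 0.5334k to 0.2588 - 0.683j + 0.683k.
-0.3705 + 0.1928i + 0.8056j - 0.4201k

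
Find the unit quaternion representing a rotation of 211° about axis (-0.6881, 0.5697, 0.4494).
-0.2672 - 0.6631i + 0.549j + 0.4331k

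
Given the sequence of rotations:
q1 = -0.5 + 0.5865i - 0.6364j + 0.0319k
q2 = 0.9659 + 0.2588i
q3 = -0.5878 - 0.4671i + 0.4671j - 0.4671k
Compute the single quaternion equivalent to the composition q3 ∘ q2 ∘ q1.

q2 · q1 = -0.6347 + 0.4371i - 0.623j - 0.1339k
q3 · q2 · q1 = 0.8057 - 0.314i - 0.197j + 0.462k
0.8057 - 0.314i - 0.197j + 0.462k


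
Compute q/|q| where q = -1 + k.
-0.7071 + 0.7071k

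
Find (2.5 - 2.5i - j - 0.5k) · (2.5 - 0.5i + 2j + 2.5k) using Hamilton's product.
8.25 - 9i + 9j - 0.5k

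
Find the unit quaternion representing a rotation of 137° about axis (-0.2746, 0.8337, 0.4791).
0.3665 - 0.2555i + 0.7757j + 0.4458k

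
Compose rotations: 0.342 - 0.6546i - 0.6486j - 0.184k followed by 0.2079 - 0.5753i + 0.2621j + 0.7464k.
0.0018 + 0.103i - 0.6397j + 0.7617k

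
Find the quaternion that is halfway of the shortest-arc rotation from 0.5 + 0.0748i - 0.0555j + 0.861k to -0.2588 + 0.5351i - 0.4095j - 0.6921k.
0.4161 - 0.2524i + 0.1941j + 0.8517k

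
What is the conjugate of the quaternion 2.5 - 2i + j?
2.5 + 2i - j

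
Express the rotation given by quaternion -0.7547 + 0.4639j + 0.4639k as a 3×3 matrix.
[[0.1392, 0.7002, -0.7002], [-0.7002, 0.5696, 0.4304], [0.7002, 0.4304, 0.5696]]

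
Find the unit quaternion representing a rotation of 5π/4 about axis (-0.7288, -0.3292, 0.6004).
-0.3827 - 0.6733i - 0.3041j + 0.5547k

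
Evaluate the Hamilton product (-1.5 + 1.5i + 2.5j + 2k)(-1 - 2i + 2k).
0.5 + 6.5i - 9.5j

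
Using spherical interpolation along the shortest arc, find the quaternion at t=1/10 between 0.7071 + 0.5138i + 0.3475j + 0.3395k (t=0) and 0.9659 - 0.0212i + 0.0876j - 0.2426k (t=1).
0.7648 + 0.4727i + 0.3314j + 0.2861k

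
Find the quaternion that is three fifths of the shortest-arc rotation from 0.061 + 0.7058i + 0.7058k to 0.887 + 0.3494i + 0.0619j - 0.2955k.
0.7247 + 0.6672i + 0.0482j + 0.1651k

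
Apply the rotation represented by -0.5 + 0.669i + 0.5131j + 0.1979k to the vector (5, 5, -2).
(6.894, 0.832, 2.403)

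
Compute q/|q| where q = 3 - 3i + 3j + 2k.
0.5388 - 0.5388i + 0.5388j + 0.3592k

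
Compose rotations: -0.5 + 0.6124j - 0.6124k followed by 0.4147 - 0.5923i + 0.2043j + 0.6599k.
0.0717 - 0.2331i - 0.2109j - 0.9466k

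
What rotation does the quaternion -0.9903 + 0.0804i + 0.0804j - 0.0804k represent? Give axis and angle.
axis = (√3/3, √3/3, -√3/3), θ = 344°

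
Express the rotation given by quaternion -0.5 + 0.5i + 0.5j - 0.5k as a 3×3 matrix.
[[0, 0, -1], [1, 0, 0], [0, -1, 0]]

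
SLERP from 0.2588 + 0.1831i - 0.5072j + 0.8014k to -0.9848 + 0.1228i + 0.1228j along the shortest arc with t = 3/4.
0.9252 - 0.0449i - 0.2707j + 0.2622k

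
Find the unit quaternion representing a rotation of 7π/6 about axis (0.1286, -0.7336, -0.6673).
-0.2588 + 0.1242i - 0.7086j - 0.6446k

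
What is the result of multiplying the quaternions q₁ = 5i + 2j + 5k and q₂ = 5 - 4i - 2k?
30 + 21i + 33k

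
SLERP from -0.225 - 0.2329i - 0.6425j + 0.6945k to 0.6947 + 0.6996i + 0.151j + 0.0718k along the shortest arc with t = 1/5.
-0.3745 - 0.3826i - 0.6027j + 0.5917k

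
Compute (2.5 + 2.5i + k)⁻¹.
0.1852 - 0.1852i - 0.0741k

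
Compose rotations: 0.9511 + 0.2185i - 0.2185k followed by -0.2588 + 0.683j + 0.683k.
-0.0969 - 0.2058i + 0.7988j + 0.5569k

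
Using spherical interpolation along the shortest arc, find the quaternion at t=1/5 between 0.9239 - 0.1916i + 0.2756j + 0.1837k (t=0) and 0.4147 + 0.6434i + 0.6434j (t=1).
0.9035 - 0.0075i + 0.3977j + 0.1593k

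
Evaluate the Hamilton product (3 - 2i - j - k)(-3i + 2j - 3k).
-7 - 4i + 3j - 16k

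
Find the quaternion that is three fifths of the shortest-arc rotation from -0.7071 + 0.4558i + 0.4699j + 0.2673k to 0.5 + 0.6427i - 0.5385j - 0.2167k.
-0.7017 - 0.2284i + 0.6118j + 0.2848k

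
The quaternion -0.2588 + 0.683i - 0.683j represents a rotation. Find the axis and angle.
axis = (√2/2, -√2/2, 0), θ = 7π/6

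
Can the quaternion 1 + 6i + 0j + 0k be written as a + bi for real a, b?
Yes. The quaternion 1 + 6i has j- and k-coefficients y = z = 0, so it lies in the complex subalgebra spanned by 1 and i.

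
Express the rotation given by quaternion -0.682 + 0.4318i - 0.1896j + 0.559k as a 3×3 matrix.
[[0.3031, 0.5987, 0.7414], [-0.9262, 0.0021, 0.377], [0.2241, -0.8009, 0.5552]]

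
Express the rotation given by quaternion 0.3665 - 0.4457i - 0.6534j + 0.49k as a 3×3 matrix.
[[-0.3341, 0.2233, -0.9157], [0.9416, 0.1225, -0.3136], [0.0422, -0.967, -0.2512]]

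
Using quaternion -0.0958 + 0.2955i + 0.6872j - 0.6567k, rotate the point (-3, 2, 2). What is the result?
(1.942, -3.362, -1.387)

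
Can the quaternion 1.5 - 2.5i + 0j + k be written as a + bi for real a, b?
No. The quaternion 1.5 - 2.5i + k has j-coefficient y = 0 and k-coefficient z = 1, not both zero, so it does not lie in the complex subalgebra spanned by 1 and i.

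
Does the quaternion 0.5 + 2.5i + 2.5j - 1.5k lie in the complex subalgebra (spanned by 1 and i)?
No. The quaternion 0.5 + 2.5i + 2.5j - 1.5k has j-coefficient y = 2.5 and k-coefficient z = -1.5, not both zero, so it does not lie in the complex subalgebra spanned by 1 and i.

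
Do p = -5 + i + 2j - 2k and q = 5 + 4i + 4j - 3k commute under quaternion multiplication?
No: pq = -43 - 13i - 15j + k ≠ -43 - 17i - 5j + 9k = qp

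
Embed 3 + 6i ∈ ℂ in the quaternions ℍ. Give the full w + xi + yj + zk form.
3 + 6i + 0j + 0k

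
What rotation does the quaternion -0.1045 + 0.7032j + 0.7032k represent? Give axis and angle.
axis = (0, √2/2, √2/2), θ = 192°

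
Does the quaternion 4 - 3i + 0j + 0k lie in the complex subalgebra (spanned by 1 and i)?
Yes. The quaternion 4 - 3i has j- and k-coefficients y = z = 0, so it lies in the complex subalgebra spanned by 1 and i.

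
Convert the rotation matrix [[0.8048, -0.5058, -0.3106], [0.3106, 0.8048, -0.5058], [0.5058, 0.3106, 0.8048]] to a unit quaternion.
0.9239 + 0.2209i - 0.2209j + 0.2209k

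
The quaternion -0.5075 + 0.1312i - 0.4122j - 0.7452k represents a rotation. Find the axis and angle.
axis = (0.1523, -0.4784, -0.8648), θ = 241°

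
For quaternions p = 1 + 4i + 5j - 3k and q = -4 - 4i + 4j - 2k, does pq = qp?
No: pq = -14 - 18i + 4j + 46k ≠ -14 - 22i - 36j - 26k = qp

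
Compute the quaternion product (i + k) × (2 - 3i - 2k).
5 + 2i - j + 2k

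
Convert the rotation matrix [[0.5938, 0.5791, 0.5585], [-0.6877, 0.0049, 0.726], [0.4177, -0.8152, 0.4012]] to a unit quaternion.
0.7071 - 0.5449i + 0.0498j - 0.4479k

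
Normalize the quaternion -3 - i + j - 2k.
-0.7746 - 0.2582i + 0.2582j - 0.5164k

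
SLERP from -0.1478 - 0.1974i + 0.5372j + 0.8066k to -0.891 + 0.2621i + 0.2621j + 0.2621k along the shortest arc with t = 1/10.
-0.2497 - 0.1529i + 0.5375j + 0.7908k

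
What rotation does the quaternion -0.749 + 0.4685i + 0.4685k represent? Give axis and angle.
axis = (√2/2, 0, √2/2), θ = 277°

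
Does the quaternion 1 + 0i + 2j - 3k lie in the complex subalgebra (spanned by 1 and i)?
No. The quaternion 1 + 2j - 3k has j-coefficient y = 2 and k-coefficient z = -3, not both zero, so it does not lie in the complex subalgebra spanned by 1 and i.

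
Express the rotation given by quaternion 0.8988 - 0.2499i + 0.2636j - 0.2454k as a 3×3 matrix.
[[0.7406, 0.3094, 0.5965], [-0.5729, 0.7547, 0.3198], [-0.3512, -0.5786, 0.7361]]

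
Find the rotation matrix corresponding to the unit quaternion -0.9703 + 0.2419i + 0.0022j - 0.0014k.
[[1, -0.0017, -0.0049], [0.0038, 0.883, 0.4694], [0.0036, -0.4694, 0.883]]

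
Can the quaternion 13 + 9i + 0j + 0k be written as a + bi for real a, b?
Yes. The quaternion 13 + 9i has j- and k-coefficients y = z = 0, so it lies in the complex subalgebra spanned by 1 and i.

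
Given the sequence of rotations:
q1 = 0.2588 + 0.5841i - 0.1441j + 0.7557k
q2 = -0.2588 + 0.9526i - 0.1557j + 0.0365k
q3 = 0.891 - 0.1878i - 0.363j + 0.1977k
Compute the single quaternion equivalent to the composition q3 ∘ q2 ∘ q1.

q2 · q1 = -0.6734 - 0.017i - 0.7016j - 0.2325k
q3 · q2 · q1 = -0.8119 + 0.3344i - 0.4277j - 0.2147k
-0.8119 + 0.3344i - 0.4277j - 0.2147k


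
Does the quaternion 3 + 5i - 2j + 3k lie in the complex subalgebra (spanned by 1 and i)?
No. The quaternion 3 + 5i - 2j + 3k has j-coefficient y = -2 and k-coefficient z = 3, not both zero, so it does not lie in the complex subalgebra spanned by 1 and i.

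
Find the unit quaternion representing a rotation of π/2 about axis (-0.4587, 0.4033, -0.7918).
0.7071 - 0.3243i + 0.2852j - 0.5599k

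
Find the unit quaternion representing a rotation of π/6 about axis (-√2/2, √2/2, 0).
0.9659 - 0.183i + 0.183j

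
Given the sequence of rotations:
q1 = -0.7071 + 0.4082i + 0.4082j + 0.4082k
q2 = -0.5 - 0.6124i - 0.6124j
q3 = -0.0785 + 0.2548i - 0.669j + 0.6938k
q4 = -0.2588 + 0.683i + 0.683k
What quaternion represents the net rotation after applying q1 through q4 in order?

q2 · q1 = 0.8535 - 0.0211i + 0.4789j - 0.2041k
q3 · q2 · q1 = 0.4004 + 0.0234i - 0.5712j + 0.7161k
q4 · q3 · q2 · q1 = -0.6087 + 0.6575i - 0.3253j - 0.302k
-0.6087 + 0.6575i - 0.3253j - 0.302k


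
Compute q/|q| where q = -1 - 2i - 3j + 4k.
-0.1826 - 0.3651i - 0.5477j + 0.7303k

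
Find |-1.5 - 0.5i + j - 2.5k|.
3.122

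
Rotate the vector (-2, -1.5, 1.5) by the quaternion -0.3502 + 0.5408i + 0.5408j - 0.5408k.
(-1.415, -1.982, 1.603)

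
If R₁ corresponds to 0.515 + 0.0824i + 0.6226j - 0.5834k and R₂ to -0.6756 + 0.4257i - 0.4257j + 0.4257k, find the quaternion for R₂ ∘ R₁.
0.1304 + 0.1469i - 0.3564j + 0.9135k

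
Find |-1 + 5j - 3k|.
√35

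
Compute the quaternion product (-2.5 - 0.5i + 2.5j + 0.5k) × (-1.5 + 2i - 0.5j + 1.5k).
5.25 - 0.25i - 0.75j - 9.25k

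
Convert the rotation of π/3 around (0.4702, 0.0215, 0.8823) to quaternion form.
0.866 + 0.2351i + 0.0107j + 0.4411k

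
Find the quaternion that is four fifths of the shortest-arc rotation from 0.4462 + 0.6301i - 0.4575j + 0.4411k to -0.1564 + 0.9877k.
-0.0238 + 0.1604i - 0.1165j + 0.9799k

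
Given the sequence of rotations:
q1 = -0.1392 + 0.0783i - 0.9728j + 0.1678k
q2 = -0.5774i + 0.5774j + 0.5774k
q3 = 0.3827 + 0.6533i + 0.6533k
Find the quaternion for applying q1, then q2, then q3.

q2 · q1 = 0.51 + 0.739i + 0.0617j + 0.4361k
q3 · q2 · q1 = -0.5725 + 0.5757i + 0.2215j + 0.5404k
-0.5725 + 0.5757i + 0.2215j + 0.5404k


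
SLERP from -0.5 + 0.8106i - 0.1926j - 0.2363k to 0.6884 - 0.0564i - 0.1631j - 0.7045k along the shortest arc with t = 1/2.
-0.7697 + 0.5615i - 0.0191j + 0.3032k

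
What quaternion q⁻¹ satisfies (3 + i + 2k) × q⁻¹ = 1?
0.2143 - 0.0714i - 0.1429k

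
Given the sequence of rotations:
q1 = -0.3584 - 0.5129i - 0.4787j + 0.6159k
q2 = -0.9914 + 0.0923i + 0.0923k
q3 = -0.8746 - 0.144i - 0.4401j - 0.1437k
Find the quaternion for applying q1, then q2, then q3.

q2 · q1 = 0.3458 + 0.5196i + 0.3704j - 0.6879k
q3 · q2 · q1 = -0.1635 - 0.1483i - 0.6499j + 0.7273k
-0.1635 - 0.1483i - 0.6499j + 0.7273k


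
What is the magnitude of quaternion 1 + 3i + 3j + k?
√20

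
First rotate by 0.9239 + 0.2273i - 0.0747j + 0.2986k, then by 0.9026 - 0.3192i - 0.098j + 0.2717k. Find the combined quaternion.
0.818 - 0.0987i - 0.0009j + 0.5667k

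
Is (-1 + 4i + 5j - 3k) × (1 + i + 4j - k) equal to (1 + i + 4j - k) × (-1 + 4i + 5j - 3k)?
No: pq = -28 + 10i + 2j + 9k ≠ -28 - 4i - 13k = qp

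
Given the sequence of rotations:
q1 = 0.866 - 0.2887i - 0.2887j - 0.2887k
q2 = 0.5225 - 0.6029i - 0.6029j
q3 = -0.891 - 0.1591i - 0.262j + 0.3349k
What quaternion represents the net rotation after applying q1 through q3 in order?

q2 · q1 = 0.1044 - 0.4989i - 0.847j - 0.1508k
q3 · q2 · q1 = -0.3438 + 0.7511i + 0.5363j + 0.1734k
-0.3438 + 0.7511i + 0.5363j + 0.1734k


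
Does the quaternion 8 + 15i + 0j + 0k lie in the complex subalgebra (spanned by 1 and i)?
Yes. The quaternion 8 + 15i has j- and k-coefficients y = z = 0, so it lies in the complex subalgebra spanned by 1 and i.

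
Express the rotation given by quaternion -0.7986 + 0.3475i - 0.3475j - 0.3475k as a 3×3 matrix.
[[0.517, -0.7965, 0.3135], [0.3135, 0.517, 0.7965], [-0.7965, -0.3135, 0.517]]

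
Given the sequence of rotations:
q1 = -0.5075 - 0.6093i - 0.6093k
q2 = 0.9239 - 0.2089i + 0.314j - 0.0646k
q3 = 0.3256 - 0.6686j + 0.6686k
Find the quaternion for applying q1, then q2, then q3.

q2 · q1 = -0.6355 - 0.6482i - 0.2473j - 0.3388k
q3 · q2 · q1 = -0.1457 + 0.1808i - 0.089j - 0.9686k
-0.1457 + 0.1808i - 0.089j - 0.9686k


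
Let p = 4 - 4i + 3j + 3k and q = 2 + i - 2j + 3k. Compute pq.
9 + 11i + 13j + 23k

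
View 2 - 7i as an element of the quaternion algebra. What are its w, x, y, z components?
2 - 7i + 0j + 0k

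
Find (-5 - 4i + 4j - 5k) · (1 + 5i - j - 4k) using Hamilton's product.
-1 - 50i - 32j - k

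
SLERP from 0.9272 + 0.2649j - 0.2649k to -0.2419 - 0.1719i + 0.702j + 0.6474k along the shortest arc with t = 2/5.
0.8185 + 0.091i - 0.1742j - 0.5398k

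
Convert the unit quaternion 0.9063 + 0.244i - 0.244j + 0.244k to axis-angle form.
axis = (√3/3, -√3/3, √3/3), θ = 50°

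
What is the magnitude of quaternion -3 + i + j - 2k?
√15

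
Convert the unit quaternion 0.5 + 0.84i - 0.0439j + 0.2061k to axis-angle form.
axis = (0.9699, -0.0507, 0.238), θ = 2π/3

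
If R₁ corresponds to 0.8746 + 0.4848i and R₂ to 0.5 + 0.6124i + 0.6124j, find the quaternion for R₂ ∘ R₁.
0.1404 + 0.778i + 0.5356j - 0.2969k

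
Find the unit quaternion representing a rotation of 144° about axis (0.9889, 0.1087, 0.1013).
0.309 + 0.9405i + 0.1034j + 0.0963k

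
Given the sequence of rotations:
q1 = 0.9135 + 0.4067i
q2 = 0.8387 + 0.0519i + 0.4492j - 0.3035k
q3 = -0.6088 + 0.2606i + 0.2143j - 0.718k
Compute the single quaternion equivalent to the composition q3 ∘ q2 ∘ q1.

q2 · q1 = 0.745 + 0.3885i + 0.2869j - 0.4599k
q3 · q2 · q1 = -0.9465 + 0.0651i - 0.1741j - 0.2634k
-0.9465 + 0.0651i - 0.1741j - 0.2634k


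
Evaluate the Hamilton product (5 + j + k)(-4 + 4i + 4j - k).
-23 + 15i + 20j - 13k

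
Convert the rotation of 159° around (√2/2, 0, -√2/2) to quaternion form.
0.1822 + 0.6953i - 0.6953k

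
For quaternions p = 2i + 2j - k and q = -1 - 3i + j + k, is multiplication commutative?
No: pq = 5 + i - j + 9k ≠ 5 - 5i - 3j - 7k = qp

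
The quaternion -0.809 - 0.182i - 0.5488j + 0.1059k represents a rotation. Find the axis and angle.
axis = (-0.3096, -0.9336, 0.1802), θ = 288°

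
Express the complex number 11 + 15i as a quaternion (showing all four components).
11 + 15i + 0j + 0k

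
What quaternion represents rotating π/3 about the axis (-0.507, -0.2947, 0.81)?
0.866 - 0.2535i - 0.1474j + 0.405k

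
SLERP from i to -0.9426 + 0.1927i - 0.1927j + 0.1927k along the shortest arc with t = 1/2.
-0.6103 + 0.7722i - 0.1248j + 0.1248k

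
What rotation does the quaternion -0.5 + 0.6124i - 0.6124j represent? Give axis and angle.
axis = (√2/2, -√2/2, 0), θ = 4π/3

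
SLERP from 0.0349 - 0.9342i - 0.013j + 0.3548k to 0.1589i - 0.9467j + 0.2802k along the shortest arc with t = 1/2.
0.0242 - 0.7591i + 0.6484j + 0.0518k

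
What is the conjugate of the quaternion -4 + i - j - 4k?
-4 - i + j + 4k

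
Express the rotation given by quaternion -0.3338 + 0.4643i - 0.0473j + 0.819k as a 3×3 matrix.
[[-0.346, 0.5028, 0.7921], [-0.5907, -0.7727, 0.2325], [0.7289, -0.3874, 0.5644]]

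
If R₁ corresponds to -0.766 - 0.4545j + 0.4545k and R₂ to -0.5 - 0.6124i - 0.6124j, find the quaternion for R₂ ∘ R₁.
0.1047 + 0.1908i + 0.9747j + 0.0511k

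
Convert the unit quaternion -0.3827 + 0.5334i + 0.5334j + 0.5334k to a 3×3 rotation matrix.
[[-0.1381, 0.9773, 0.1608], [0.1608, -0.1381, 0.9773], [0.9773, 0.1608, -0.1381]]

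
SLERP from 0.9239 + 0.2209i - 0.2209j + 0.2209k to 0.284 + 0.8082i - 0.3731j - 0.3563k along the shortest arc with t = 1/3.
0.8102 + 0.4926i - 0.3169j + 0.0224k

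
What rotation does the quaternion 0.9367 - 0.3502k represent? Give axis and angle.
axis = (0, 0, -1), θ = 41°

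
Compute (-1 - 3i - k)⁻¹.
-0.0909 + 0.2727i + 0.0909k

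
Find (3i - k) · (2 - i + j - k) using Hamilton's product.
2 + 7i + 4j + k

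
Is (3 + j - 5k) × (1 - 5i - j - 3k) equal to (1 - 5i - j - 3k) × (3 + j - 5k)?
No: pq = -11 - 23i + 23j - 9k ≠ -11 - 7i - 27j - 19k = qp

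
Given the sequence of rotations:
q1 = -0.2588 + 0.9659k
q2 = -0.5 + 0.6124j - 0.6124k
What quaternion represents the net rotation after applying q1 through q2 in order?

q2 · q1 = 0.7209 + 0.5915i - 0.1585j - 0.3245k
0.7209 + 0.5915i - 0.1585j - 0.3245k


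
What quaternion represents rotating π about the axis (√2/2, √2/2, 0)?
0.7071i + 0.7071j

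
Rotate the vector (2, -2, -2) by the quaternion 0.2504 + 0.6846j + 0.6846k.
(-1.749, -1.314, -2.686)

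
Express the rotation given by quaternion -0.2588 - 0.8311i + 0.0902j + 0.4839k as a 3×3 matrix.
[[0.5154, 0.1005, -0.851], [-0.4004, -0.8498, -0.3429], [-0.7577, 0.5175, -0.3977]]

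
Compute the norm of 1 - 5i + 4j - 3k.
√51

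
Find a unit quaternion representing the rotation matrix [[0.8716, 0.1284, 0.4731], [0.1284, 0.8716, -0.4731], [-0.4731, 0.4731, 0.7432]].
0.9336 + 0.2534i + 0.2534j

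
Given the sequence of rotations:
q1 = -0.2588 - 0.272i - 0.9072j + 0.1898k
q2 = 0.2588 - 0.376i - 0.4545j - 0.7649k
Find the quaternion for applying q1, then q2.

q2 · q1 = -0.4364 - 0.7533i + 0.1623j + 0.4646k
-0.4364 - 0.7533i + 0.1623j + 0.4646k


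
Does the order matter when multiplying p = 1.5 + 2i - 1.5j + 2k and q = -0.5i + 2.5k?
Yes: pq = -4 - 4.5i - 6j + 3k ≠ -4 + 3i + 6j + 4.5k = qp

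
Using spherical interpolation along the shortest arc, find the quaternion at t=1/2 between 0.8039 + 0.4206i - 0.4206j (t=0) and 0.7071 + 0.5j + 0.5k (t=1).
0.9168 + 0.2552i + 0.0482j + 0.3034k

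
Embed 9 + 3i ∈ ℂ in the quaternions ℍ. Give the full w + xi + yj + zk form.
9 + 3i + 0j + 0k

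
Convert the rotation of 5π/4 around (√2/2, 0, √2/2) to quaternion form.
-0.3827 + 0.6533i + 0.6533k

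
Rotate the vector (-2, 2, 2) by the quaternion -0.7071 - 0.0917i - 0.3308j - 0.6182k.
(-0.498, -0.874, 3.315)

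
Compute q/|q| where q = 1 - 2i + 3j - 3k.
0.2085 - 0.417i + 0.6255j - 0.6255k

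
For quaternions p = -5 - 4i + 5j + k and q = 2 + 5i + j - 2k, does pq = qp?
No: pq = 7 - 44i + 2j - 17k ≠ 7 - 22i + 8j + 41k = qp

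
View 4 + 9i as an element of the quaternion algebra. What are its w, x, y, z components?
4 + 9i + 0j + 0k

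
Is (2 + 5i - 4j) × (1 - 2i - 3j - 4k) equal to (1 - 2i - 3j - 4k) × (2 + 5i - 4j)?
No: pq = 17i + 10j - 31k ≠ -15i - 30j + 15k = qp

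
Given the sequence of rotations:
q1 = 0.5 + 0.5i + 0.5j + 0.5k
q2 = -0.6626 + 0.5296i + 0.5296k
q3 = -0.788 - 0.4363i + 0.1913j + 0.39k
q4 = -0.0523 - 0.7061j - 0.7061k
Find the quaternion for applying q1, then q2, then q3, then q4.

q2 · q1 = -0.8609 - 0.3313i - 0.3313j + 0.1983k
q3 · q2 · q1 = 0.5199 + 0.8038i + 0.0537j - 0.2841k
q4 · q3 · q2 · q1 = -0.1899 + 0.1965i - 0.9375j + 0.2153k
-0.1899 + 0.1965i - 0.9375j + 0.2153k


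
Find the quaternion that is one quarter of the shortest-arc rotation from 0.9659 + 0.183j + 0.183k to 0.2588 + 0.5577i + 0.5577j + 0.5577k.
0.8749 + 0.1699i + 0.3207j + 0.3207k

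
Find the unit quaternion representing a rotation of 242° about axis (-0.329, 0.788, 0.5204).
-0.515 - 0.282i + 0.6754j + 0.4461k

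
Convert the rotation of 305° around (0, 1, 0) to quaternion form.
-0.887 + 0.4617j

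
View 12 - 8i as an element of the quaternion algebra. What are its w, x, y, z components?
12 - 8i + 0j + 0k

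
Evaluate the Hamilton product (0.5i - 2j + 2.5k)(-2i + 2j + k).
2.5 - 7i - 5.5j - 3k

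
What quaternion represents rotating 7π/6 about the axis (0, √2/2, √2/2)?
-0.2588 + 0.683j + 0.683k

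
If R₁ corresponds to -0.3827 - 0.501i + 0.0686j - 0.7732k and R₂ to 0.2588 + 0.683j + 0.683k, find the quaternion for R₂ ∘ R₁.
0.3822 - 0.7046i - 0.5858j - 0.1193k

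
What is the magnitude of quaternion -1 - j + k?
√3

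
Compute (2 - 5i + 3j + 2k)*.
2 + 5i - 3j - 2k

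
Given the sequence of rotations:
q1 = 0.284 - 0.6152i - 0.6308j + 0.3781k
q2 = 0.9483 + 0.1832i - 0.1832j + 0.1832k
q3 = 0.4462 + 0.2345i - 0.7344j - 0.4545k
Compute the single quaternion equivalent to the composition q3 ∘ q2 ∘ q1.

q2 · q1 = 0.1972 - 0.4851i - 0.8322j + 0.1823k
q3 · q2 · q1 = -0.3266 - 0.6823i - 0.3384j - 0.5597k
-0.3266 - 0.6823i - 0.3384j - 0.5597k


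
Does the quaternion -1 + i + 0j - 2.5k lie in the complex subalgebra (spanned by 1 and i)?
No. The quaternion -1 + i - 2.5k has j-coefficient y = 0 and k-coefficient z = -2.5, not both zero, so it does not lie in the complex subalgebra spanned by 1 and i.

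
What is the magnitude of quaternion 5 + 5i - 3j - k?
√60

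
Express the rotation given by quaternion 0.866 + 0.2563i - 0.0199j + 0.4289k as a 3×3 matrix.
[[0.6313, -0.7531, 0.1854], [0.7327, 0.5007, -0.461], [0.2543, 0.4268, 0.8678]]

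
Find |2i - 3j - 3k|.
√22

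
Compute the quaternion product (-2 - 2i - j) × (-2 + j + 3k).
5 + i + 6j - 8k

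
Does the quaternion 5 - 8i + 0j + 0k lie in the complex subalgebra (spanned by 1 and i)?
Yes. The quaternion 5 - 8i has j- and k-coefficients y = z = 0, so it lies in the complex subalgebra spanned by 1 and i.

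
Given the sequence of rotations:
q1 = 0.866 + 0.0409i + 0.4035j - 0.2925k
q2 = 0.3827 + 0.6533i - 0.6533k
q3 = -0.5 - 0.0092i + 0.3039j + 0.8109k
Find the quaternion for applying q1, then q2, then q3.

q2 · q1 = 0.1136 + 0.845i + 0.3188j - 0.4141k
q3 · q2 · q1 = 0.1899 - 0.8079i + 0.5565j + 0.0394k
0.1899 - 0.8079i + 0.5565j + 0.0394k


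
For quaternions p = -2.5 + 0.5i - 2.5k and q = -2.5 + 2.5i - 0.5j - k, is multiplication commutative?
No: pq = 2.5 - 8.75i - 4.5j + 8.5k ≠ 2.5 - 6.25i + 7j + 9k = qp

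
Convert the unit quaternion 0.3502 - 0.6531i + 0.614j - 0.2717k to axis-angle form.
axis = (-0.6973, 0.6555, -0.2901), θ = 139°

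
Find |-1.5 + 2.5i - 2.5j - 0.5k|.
√15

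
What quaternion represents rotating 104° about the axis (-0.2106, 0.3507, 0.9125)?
0.6157 - 0.166i + 0.2764j + 0.7191k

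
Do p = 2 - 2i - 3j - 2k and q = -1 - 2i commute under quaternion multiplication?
No: pq = -6 - 2i + 7j - 4k ≠ -6 - 2i - j + 8k = qp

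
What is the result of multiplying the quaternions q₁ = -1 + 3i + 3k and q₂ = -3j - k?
3 + 9i + 6j - 8k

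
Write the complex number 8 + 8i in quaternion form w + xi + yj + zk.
8 + 8i + 0j + 0k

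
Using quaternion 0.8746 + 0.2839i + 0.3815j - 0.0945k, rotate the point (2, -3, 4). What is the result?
(2.691, -4.635, -0.525)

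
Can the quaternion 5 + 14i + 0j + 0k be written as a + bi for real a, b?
Yes. The quaternion 5 + 14i has j- and k-coefficients y = z = 0, so it lies in the complex subalgebra spanned by 1 and i.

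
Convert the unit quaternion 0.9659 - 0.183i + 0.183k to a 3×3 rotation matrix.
[[0.933, -0.3535, -0.067], [0.3535, 0.866, 0.3535], [-0.067, -0.3535, 0.933]]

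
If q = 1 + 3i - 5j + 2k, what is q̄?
1 - 3i + 5j - 2k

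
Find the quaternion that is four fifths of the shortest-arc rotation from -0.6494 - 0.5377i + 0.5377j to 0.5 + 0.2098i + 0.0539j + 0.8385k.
-0.598 - 0.3172i + 0.0873j - 0.7309k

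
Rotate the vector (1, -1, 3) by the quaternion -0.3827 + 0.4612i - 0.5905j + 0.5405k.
(2.701, -1.805, 0.67)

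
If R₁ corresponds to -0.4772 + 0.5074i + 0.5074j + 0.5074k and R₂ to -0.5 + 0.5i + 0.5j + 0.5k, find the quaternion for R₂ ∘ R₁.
-0.5225 - 0.4923i - 0.4923j - 0.4923k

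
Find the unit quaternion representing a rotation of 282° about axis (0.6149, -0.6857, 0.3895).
-0.7771 + 0.387i - 0.4315j + 0.2451k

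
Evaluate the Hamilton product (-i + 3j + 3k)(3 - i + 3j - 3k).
-1 - 21i + 3j + 9k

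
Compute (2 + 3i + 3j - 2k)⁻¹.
0.0769 - 0.1154i - 0.1154j + 0.0769k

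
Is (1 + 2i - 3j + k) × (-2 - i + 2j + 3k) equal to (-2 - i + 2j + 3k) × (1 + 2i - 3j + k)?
No: pq = 3 - 16i + j + 2k ≠ 3 + 6i + 15j = qp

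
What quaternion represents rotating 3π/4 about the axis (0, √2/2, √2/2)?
0.3827 + 0.6533j + 0.6533k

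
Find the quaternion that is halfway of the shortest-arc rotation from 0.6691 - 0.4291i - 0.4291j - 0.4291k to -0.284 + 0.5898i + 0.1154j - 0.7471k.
0.6225 - 0.6655i - 0.3556j + 0.2077k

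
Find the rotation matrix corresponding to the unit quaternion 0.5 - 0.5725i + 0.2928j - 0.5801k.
[[0.1555, 0.2448, 0.957], [-0.9154, -0.3285, 0.2328], [0.3714, -0.9122, 0.173]]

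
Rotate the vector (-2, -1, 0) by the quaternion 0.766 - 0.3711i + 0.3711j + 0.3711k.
(-0.054, -1.035, 1.981)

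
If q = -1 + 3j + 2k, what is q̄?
-1 - 3j - 2k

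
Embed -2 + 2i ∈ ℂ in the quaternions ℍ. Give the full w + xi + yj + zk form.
-2 + 2i + 0j + 0k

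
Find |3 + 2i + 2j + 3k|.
√26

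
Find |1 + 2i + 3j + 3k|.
√23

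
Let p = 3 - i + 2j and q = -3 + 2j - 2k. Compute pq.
-13 - i - 2j - 8k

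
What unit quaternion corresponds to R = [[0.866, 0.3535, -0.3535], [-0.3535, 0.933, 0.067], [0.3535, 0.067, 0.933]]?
0.9659 - 0.183j - 0.183k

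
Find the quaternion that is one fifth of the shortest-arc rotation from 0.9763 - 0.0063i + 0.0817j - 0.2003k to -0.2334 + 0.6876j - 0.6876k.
0.9912 - 0.0059i - 0.1311j + 0.0193k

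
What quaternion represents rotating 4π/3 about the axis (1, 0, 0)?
-0.5 + 0.866i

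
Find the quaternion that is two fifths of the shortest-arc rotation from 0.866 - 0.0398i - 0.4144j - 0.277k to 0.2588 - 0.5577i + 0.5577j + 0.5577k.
0.5204 + 0.2746i - 0.6218j - 0.5168k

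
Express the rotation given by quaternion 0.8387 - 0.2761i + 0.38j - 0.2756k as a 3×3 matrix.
[[0.5593, 0.2525, 0.7896], [-0.6721, 0.6956, 0.2537], [-0.4852, -0.6726, 0.5587]]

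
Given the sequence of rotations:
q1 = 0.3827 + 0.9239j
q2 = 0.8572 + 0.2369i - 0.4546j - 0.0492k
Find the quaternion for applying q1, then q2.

q2 · q1 = 0.7481 + 0.1361i + 0.618j + 0.2k
0.7481 + 0.1361i + 0.618j + 0.2k


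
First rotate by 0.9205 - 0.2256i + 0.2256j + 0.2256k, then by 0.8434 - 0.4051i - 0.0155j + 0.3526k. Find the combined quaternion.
0.6089 - 0.6462i + 0.1878j + 0.42k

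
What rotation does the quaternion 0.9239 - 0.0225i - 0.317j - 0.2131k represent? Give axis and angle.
axis = (-0.0588, -0.8285, -0.5569), θ = π/4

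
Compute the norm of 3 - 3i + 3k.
√27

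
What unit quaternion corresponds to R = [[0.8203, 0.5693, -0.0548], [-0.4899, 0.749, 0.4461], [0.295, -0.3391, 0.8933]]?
0.9304 - 0.211i - 0.094j - 0.2846k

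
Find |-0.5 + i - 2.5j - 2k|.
3.391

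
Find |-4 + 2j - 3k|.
√29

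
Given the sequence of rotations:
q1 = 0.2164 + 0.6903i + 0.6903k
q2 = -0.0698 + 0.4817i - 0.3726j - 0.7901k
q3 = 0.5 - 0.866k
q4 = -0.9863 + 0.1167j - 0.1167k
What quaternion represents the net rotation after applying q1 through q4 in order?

q2 · q1 = 0.1978 - 0.2011i - 0.9586j + 0.038k
q3 · q2 · q1 = 0.1318 - 0.9307i - 0.3051j - 0.1523k
q4 · q3 · q2 · q1 = -0.1122 + 0.8646i + 0.4249j + 0.2434k
-0.1122 + 0.8646i + 0.4249j + 0.2434k


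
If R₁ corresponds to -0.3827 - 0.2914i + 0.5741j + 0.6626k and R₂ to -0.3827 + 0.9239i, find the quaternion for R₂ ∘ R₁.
0.4157 - 0.2421i - 0.8319j + 0.2768k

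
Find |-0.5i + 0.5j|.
0.7071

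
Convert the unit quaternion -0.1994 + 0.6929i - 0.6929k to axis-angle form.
axis = (√2/2, 0, -√2/2), θ = 203°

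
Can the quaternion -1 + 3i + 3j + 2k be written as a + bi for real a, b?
No. The quaternion -1 + 3i + 3j + 2k has j-coefficient y = 3 and k-coefficient z = 2, not both zero, so it does not lie in the complex subalgebra spanned by 1 and i.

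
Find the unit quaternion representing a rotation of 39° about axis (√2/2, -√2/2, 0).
0.9426 + 0.236i - 0.236j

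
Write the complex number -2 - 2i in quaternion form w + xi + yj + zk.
-2 - 2i + 0j + 0k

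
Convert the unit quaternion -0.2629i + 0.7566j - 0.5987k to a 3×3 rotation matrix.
[[-0.8618, -0.3978, 0.3148], [-0.3978, 0.1449, -0.906], [0.3148, -0.906, -0.2831]]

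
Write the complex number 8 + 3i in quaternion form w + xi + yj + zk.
8 + 3i + 0j + 0k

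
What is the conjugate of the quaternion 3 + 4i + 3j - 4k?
3 - 4i - 3j + 4k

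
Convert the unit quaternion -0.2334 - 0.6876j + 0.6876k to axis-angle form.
axis = (0, -√2/2, √2/2), θ = 207°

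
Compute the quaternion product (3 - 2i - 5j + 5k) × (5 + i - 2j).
7 + 3i - 26j + 34k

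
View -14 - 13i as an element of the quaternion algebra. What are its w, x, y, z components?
-14 - 13i + 0j + 0k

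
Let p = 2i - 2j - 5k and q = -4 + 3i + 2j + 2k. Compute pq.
8 - 2i - 11j + 30k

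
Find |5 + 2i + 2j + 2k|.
√37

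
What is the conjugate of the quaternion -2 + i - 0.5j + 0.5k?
-2 - i + 0.5j - 0.5k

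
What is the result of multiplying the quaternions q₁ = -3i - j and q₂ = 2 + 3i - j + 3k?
8 - 9i + 7j + 6k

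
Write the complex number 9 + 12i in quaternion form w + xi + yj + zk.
9 + 12i + 0j + 0k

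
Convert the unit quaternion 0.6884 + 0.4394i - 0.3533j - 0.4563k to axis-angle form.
axis = (0.6058, -0.4871, -0.6291), θ = 93°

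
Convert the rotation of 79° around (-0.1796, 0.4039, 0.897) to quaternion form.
0.7716 - 0.1142i + 0.2569j + 0.5706k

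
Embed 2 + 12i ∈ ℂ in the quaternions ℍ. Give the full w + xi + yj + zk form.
2 + 12i + 0j + 0k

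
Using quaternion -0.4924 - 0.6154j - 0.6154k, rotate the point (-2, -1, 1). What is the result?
(2.242, -0.697, 0.697)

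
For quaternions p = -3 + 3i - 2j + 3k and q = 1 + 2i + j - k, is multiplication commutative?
No: pq = -4 - 4i + 4j + 13k ≠ -4 - 2i - 14j - k = qp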